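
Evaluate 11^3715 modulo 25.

1

Using repeated squaring:
11^1 ≡ 11 (mod 25)
11^2 ≡ 11^2 = 121 ≡ 21 (mod 25)
11^4 ≡ 21^2 = 441 ≡ 16 (mod 25)
11^8 ≡ 16^2 = 256 ≡ 6 (mod 25)
11^16 ≡ 6^2 = 36 ≡ 11 (mod 25)
11^32 ≡ 11^2 = 121 ≡ 21 (mod 25)
11^64 ≡ 21^2 = 441 ≡ 16 (mod 25)
11^128 ≡ 16^2 = 256 ≡ 6 (mod 25)
11^256 ≡ 6^2 = 36 ≡ 11 (mod 25)
11^512 ≡ 11^2 = 121 ≡ 21 (mod 25)
11^1024 ≡ 21^2 = 441 ≡ 16 (mod 25)
11^2048 ≡ 16^2 = 256 ≡ 6 (mod 25)
11^3715 = 11^2048 * 11^1024 * 11^512 * 11^128 * 11^2 * 11^1 ≡ 6 * 16 * 21 * 6 * 21 * 11 (mod 25).
Accumulate the product:
6 * 16 = 96 ≡ 21
21 * 21 = 441 ≡ 16
16 * 6 = 96 ≡ 21
21 * 21 = 441 ≡ 16
16 * 11 = 176 ≡ 1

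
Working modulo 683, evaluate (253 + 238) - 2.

489

253 + 238 = 491
491 - 2 = 489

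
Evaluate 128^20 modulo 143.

100

128^1 ≡ 128 (mod 143)
128^2 ≡ 128^2 = 16384 ≡ 82 (mod 143)
128^4 ≡ 82^2 = 6724 ≡ 3 (mod 143)
128^8 ≡ 3^2 = 9 (mod 143)
128^16 ≡ 9^2 = 81 (mod 143)
128^20 = 128^16 × 128^4 ≡ 81 × 3 (mod 143).
81 × 3 = 243 ≡ 100 (mod 143).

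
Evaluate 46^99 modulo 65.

31

99 in binary is 1100011, i.e. 99 = 64 + 32 + 2 + 1.
46^1 ≡ 46 (mod 65)
46^2 ≡ 46^2 = 2116 ≡ 36 (mod 65)
46^4 ≡ 36^2 = 1296 ≡ 61 (mod 65)
46^8 ≡ 61^2 = 3721 ≡ 16 (mod 65)
46^16 ≡ 16^2 = 256 ≡ 61 (mod 65)
46^32 ≡ 61^2 = 3721 ≡ 16 (mod 65)
46^64 ≡ 16^2 = 256 ≡ 61 (mod 65)
46^99 = 46^64 * 46^32 * 46^2 * 46^1 ≡ 61 * 16 * 36 * 46 (mod 65).
Accumulate the product:
61 * 16 = 976 ≡ 1
1 * 36 = 36
36 * 46 = 1656 ≡ 31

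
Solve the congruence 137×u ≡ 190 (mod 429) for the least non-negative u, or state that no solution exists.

302

gcd(137, 429) = 1, so a unique solution mod 429 exists.
137⁻¹ ≡ 119 (mod 429).
u ≡ 119×190 ≡ 302 (mod 429).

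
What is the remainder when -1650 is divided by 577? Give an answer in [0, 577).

81

-1650 = -3·577 + 81, so -1650 ≡ 81 (mod 577).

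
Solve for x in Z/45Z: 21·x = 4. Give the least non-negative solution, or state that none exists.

gcd(21, 45) = 3, and 3 does not divide 4.
So the congruence has no solution.

no solution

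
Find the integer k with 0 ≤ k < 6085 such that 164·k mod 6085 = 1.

6085 = 37·164 + 17
164 = 9·17 + 11
17 = 1·11 + 6
11 = 1·6 + 5
6 = 1·5 + 1
5 = 5·1 + 0
gcd(164, 6085) = 1, so the inverse exists.
Bézout: 1 = 29·6085 − 1076·164.
So 164⁻¹ ≡ −1076 ≡ 5009 (mod 6085).

5009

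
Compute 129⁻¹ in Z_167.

145

167 = 1*129 + 38
129 = 3*38 + 15
38 = 2*15 + 8
15 = 1*8 + 7
8 = 1*7 + 1
7 = 7*1 + 0
gcd(129, 167) = 1, so the inverse exists.
Bézout: 1 = 17*167 − 22*129.
So 129⁻¹ ≡ −22 ≡ 145 (mod 167).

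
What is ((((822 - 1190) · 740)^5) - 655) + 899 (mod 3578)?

34

822 - 1190 = -368 ≡ 3210 (mod 3578)
3210 · 740 = 2375400 ≡ 3186 (mod 3578)
(3186)^5 ≡ 3368 (mod 3578)
3368 - 655 = 2713
2713 + 899 = 3612 ≡ 34 (mod 3578)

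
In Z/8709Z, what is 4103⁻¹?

5402

Apply the Euclidean algorithm and back-substitute:
8709 = 2×4103 + 503
4103 = 8×503 + 79
503 = 6×79 + 29
79 = 2×29 + 21
29 = 1×21 + 8
21 = 2×8 + 5
8 = 1×5 + 3
5 = 1×3 + 2
3 = 1×2 + 1
2 = 2×1 + 0
gcd(4103, 8709) = 1, so the inverse exists.
Back-substitute for 1:
1 = 1×3 − 1×2
  = −1×5 + 2×3
  = 2×8 − 3×5
  = −3×21 + 8×8
  = 8×29 − 11×21
  = −11×79 + 30×29
  = 30×503 − 191×79
  = −191×4103 + 1558×503
  = 1558×8709 − 3307×4103
So 4103⁻¹ ≡ −3307 ≡ 5402 (mod 8709).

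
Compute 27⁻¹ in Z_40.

40 = 1·27 + 13
27 = 2·13 + 1
13 = 13·1 + 0
gcd(27, 40) = 1, so the inverse exists.
Back-substitute for 1:
1 = 1·27 − 2·13
  = −2·40 + 3·27
So 27⁻¹ ≡ 3 (mod 40).

3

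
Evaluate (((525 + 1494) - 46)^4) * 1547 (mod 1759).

525 + 1494 = 2019 ≡ 260 (mod 1759)
260 - 46 = 214
(214)^4 ≡ 326 (mod 1759)
326 * 1547 = 504322 ≡ 1248 (mod 1759)

1248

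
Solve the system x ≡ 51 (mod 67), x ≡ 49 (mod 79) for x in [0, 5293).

4473

67⁻¹ mod 79: 67×46 ≡ 1 (mod 79), so 67⁻¹ ≡ 46.
x = 51 + 67×((49 − 51)×46 mod 79) = 51 + 67×66 = 4473.
Check: 4473 mod 67 = 51, 4473 mod 79 = 49. ✓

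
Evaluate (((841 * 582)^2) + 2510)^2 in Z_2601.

1891

841 * 582 = 489462 ≡ 474 (mod 2601)
(474)^2 ≡ 990 (mod 2601)
990 + 2510 = 3500 ≡ 899 (mod 2601)
(899)^2 ≡ 1891 (mod 2601)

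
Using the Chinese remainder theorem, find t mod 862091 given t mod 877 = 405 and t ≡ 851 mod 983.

240703

877⁻¹ mod 983: 877*102 ≡ 1 (mod 983), so 877⁻¹ ≡ 102.
t = 405 + 877*((851 − 405)*102 mod 983) = 405 + 877*274 = 240703.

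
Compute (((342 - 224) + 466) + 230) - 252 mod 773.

562

342 - 224 = 118
118 + 466 = 584
584 + 230 = 814 ≡ 41 (mod 773)
41 - 252 = -211 ≡ 562 (mod 773)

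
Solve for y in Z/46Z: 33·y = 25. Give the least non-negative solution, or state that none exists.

gcd(33, 46) = 1, so a unique solution mod 46 exists.
33⁻¹ ≡ 7 (mod 46).
y ≡ 7·25 ≡ 37 (mod 46).

37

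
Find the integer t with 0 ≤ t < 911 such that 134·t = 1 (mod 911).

By the extended Euclidean algorithm:
911 = 6*134 + 107
134 = 1*107 + 27
107 = 3*27 + 26
27 = 1*26 + 1
26 = 26*1 + 0
gcd(134, 911) = 1, so the inverse exists.
Bézout: 1 = −5*911 + 34*134.
So 134⁻¹ ≡ 34 (mod 911).

34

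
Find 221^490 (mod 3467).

By square-and-multiply:
490 in binary is 111101010, i.e. 490 = 256 + 128 + 64 + 32 + 8 + 2.
221^1 ≡ 221 (mod 3467)
221^2 ≡ 221^2 = 48841 ≡ 303 (mod 3467)
221^4 ≡ 303^2 = 91809 ≡ 1667 (mod 3467)
221^8 ≡ 1667^2 = 2778889 ≡ 1822 (mod 3467)
221^16 ≡ 1822^2 = 3319684 ≡ 1765 (mod 3467)
221^32 ≡ 1765^2 = 3115225 ≡ 1859 (mod 3467)
221^64 ≡ 1859^2 = 3455881 ≡ 2749 (mod 3467)
221^128 ≡ 2749^2 = 7557001 ≡ 2408 (mod 3467)
221^256 ≡ 2408^2 = 5798464 ≡ 1640 (mod 3467)
221^490 = 221^256 * 221^128 * 221^64 * 221^32 * 221^8 * 221^2 ≡ 1640 * 2408 * 2749 * 1859 * 1822 * 303 (mod 3467).
Accumulate the product:
1640 * 2408 = 3949120 ≡ 207
207 * 2749 = 569043 ≡ 455
455 * 1859 = 845845 ≡ 3364
3364 * 1822 = 6129208 ≡ 3019
3019 * 303 = 914757 ≡ 2936

2936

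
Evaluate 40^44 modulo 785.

Compute successive squares:
44 in binary is 101100, i.e. 44 = 32 + 8 + 4.
40^1 ≡ 40 (mod 785)
40^2 ≡ 40^2 = 1600 ≡ 30 (mod 785)
40^4 ≡ 30^2 = 900 ≡ 115 (mod 785)
40^8 ≡ 115^2 = 13225 ≡ 665 (mod 785)
40^16 ≡ 665^2 = 442225 ≡ 270 (mod 785)
40^32 ≡ 270^2 = 72900 ≡ 680 (mod 785)
40^44 = 40^32 × 40^8 × 40^4 ≡ 680 × 665 × 115 (mod 785).
Accumulate the product:
680 × 665 = 452200 ≡ 40
40 × 115 = 4600 ≡ 675

675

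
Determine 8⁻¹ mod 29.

11

Apply the Euclidean algorithm and back-substitute:
29 = 3×8 + 5
8 = 1×5 + 3
5 = 1×3 + 2
3 = 1×2 + 1
2 = 2×1 + 0
gcd(8, 29) = 1, so the inverse exists.
Back-substitute for 1:
1 = 1×3 − 1×2
  = −1×5 + 2×3
  = 2×8 − 3×5
  = −3×29 + 11×8
So 8⁻¹ ≡ 11 (mod 29).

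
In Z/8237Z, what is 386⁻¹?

3521

8237 = 21*386 + 131
386 = 2*131 + 124
131 = 1*124 + 7
124 = 17*7 + 5
7 = 1*5 + 2
5 = 2*2 + 1
2 = 2*1 + 0
gcd(386, 8237) = 1, so the inverse exists.
Bézout: 1 = −165*8237 + 3521*386.
So 386⁻¹ ≡ 3521 (mod 8237).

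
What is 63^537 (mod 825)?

63^1 ≡ 63 (mod 825)
63^2 ≡ 63^2 = 3969 ≡ 669 (mod 825)
63^4 ≡ 669^2 = 447561 ≡ 411 (mod 825)
63^8 ≡ 411^2 = 168921 ≡ 621 (mod 825)
63^16 ≡ 621^2 = 385641 ≡ 366 (mod 825)
63^32 ≡ 366^2 = 133956 ≡ 306 (mod 825)
63^64 ≡ 306^2 = 93636 ≡ 411 (mod 825)
63^128 ≡ 411^2 = 168921 ≡ 621 (mod 825)
63^256 ≡ 621^2 = 385641 ≡ 366 (mod 825)
63^512 ≡ 366^2 = 133956 ≡ 306 (mod 825)
63^537 = 63^512 · 63^16 · 63^8 · 63^1 ≡ 306 · 366 · 621 · 63 (mod 825).
Accumulate the product:
306 · 366 = 111996 ≡ 621
621 · 621 = 385641 ≡ 366
366 · 63 = 23058 ≡ 783

783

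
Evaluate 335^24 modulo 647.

232

24 in binary is 11000, i.e. 24 = 16 + 8.
335^1 ≡ 335 (mod 647)
335^2 ≡ 335^2 = 112225 ≡ 294 (mod 647)
335^4 ≡ 294^2 = 86436 ≡ 385 (mod 647)
335^8 ≡ 385^2 = 148225 ≡ 62 (mod 647)
335^16 ≡ 62^2 = 3844 ≡ 609 (mod 647)
335^24 = 335^16 * 335^8 ≡ 609 * 62 (mod 647).
609 * 62 = 37758 ≡ 232 (mod 647).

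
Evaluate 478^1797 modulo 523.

422

Compute successive squares:
1797 in binary is 11100000101, i.e. 1797 = 1024 + 512 + 256 + 4 + 1.
478^1 ≡ 478 (mod 523)
478^2 ≡ 478^2 = 228484 ≡ 456 (mod 523)
478^4 ≡ 456^2 = 207936 ≡ 305 (mod 523)
478^8 ≡ 305^2 = 93025 ≡ 454 (mod 523)
478^16 ≡ 454^2 = 206116 ≡ 54 (mod 523)
478^32 ≡ 54^2 = 2916 ≡ 301 (mod 523)
478^64 ≡ 301^2 = 90601 ≡ 122 (mod 523)
478^128 ≡ 122^2 = 14884 ≡ 240 (mod 523)
478^256 ≡ 240^2 = 57600 ≡ 70 (mod 523)
478^512 ≡ 70^2 = 4900 ≡ 193 (mod 523)
478^1024 ≡ 193^2 = 37249 ≡ 116 (mod 523)
478^1797 = 478^1024 × 478^512 × 478^256 × 478^4 × 478^1 ≡ 116 × 193 × 70 × 305 × 478 (mod 523).
Accumulate the product:
116 × 193 = 22388 ≡ 422
422 × 70 = 29540 ≡ 252
252 × 305 = 76860 ≡ 502
502 × 478 = 239956 ≡ 422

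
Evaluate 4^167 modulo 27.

167 in binary is 10100111, i.e. 167 = 128 + 32 + 4 + 2 + 1.
4^1 ≡ 4 (mod 27)
4^2 ≡ 4^2 = 16 (mod 27)
4^4 ≡ 16^2 = 256 ≡ 13 (mod 27)
4^8 ≡ 13^2 = 169 ≡ 7 (mod 27)
4^16 ≡ 7^2 = 49 ≡ 22 (mod 27)
4^32 ≡ 22^2 = 484 ≡ 25 (mod 27)
4^64 ≡ 25^2 = 625 ≡ 4 (mod 27)
4^128 ≡ 4^2 = 16 (mod 27)
4^167 = 4^128 · 4^32 · 4^4 · 4^2 · 4^1 ≡ 16 · 25 · 13 · 16 · 4 (mod 27).
Accumulate the product:
16 · 25 = 400 ≡ 22
22 · 13 = 286 ≡ 16
16 · 16 = 256 ≡ 13
13 · 4 = 52 ≡ 25

25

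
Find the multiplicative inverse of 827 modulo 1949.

1176

1949 = 2·827 + 295
827 = 2·295 + 237
295 = 1·237 + 58
237 = 4·58 + 5
58 = 11·5 + 3
5 = 1·3 + 2
3 = 1·2 + 1
2 = 2·1 + 0
gcd(827, 1949) = 1, so the inverse exists.
Bézout: 1 = 328·1949 − 773·827.
So 827⁻¹ ≡ −773 ≡ 1176 (mod 1949).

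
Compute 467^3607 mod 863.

302

467^1 ≡ 467 (mod 863)
467^2 ≡ 467^2 = 218089 ≡ 613 (mod 863)
467^4 ≡ 613^2 = 375769 ≡ 364 (mod 863)
467^8 ≡ 364^2 = 132496 ≡ 457 (mod 863)
467^16 ≡ 457^2 = 208849 ≡ 3 (mod 863)
467^32 ≡ 3^2 = 9 (mod 863)
467^64 ≡ 9^2 = 81 (mod 863)
467^128 ≡ 81^2 = 6561 ≡ 520 (mod 863)
467^256 ≡ 520^2 = 270400 ≡ 281 (mod 863)
467^512 ≡ 281^2 = 78961 ≡ 428 (mod 863)
467^1024 ≡ 428^2 = 183184 ≡ 228 (mod 863)
467^2048 ≡ 228^2 = 51984 ≡ 204 (mod 863)
467^3607 = 467^2048 × 467^1024 × 467^512 × 467^16 × 467^4 × 467^2 × 467^1 ≡ 204 × 228 × 428 × 3 × 364 × 613 × 467 (mod 863).
Accumulate the product:
204 × 228 = 46512 ≡ 773
773 × 428 = 330844 ≡ 315
315 × 3 = 945 ≡ 82
82 × 364 = 29848 ≡ 506
506 × 613 = 310178 ≡ 361
361 × 467 = 168587 ≡ 302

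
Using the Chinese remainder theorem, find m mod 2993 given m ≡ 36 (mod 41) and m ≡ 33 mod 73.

2004

41⁻¹ mod 73: 41*57 ≡ 1 (mod 73), so 41⁻¹ ≡ 57.
m = 36 + 41*((33 − 36)*57 mod 73) = 36 + 41*48 = 2004.
Check: 2004 mod 41 = 36, 2004 mod 73 = 33. ✓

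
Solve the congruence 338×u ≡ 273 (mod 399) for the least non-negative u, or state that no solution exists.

231

gcd(338, 399) = 1, so a unique solution mod 399 exists.
338⁻¹ ≡ 242 (mod 399).
u ≡ 242×273 ≡ 231 (mod 399).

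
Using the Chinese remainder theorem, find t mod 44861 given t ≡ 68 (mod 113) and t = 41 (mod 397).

113⁻¹ mod 397: 113·130 ≡ 1 (mod 397), so 113⁻¹ ≡ 130.
t = 68 + 113·((41 − 68)·130 mod 397) = 68 + 113·63 = 7187.
Check: 7187 mod 113 = 68, 7187 mod 397 = 41. ✓

7187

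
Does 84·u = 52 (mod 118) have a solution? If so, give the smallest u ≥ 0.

gcd(84, 118) = 2, and 2 | 52, so solutions exist.
Divide through by 2: 42·u ≡ 26 (mod 59).
42⁻¹ ≡ 52 (mod 59).
u ≡ 52·26 ≡ 54 (mod 59).
The smallest non-negative solution is u = 54.

54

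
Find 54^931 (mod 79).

931 in binary is 1110100011, i.e. 931 = 512 + 256 + 128 + 32 + 2 + 1.
54^1 ≡ 54 (mod 79)
54^2 ≡ 54^2 = 2916 ≡ 72 (mod 79)
54^4 ≡ 72^2 = 5184 ≡ 49 (mod 79)
54^8 ≡ 49^2 = 2401 ≡ 31 (mod 79)
54^16 ≡ 31^2 = 961 ≡ 13 (mod 79)
54^32 ≡ 13^2 = 169 ≡ 11 (mod 79)
54^64 ≡ 11^2 = 121 ≡ 42 (mod 79)
54^128 ≡ 42^2 = 1764 ≡ 26 (mod 79)
54^256 ≡ 26^2 = 676 ≡ 44 (mod 79)
54^512 ≡ 44^2 = 1936 ≡ 40 (mod 79)
54^931 = 54^512 × 54^256 × 54^128 × 54^32 × 54^2 × 54^1 ≡ 40 × 44 × 26 × 11 × 72 × 54 (mod 79).
Accumulate the product:
40 × 44 = 1760 ≡ 22
22 × 26 = 572 ≡ 19
19 × 11 = 209 ≡ 51
51 × 72 = 3672 ≡ 38
38 × 54 = 2052 ≡ 77

77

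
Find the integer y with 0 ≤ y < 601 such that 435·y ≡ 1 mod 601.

By the extended Euclidean algorithm:
601 = 1·435 + 166
435 = 2·166 + 103
166 = 1·103 + 63
103 = 1·63 + 40
63 = 1·40 + 23
40 = 1·23 + 17
23 = 1·17 + 6
17 = 2·6 + 5
6 = 1·5 + 1
5 = 5·1 + 0
gcd(435, 601) = 1, so the inverse exists.
Bézout: 1 = 76·601 − 105·435.
So 435⁻¹ ≡ −105 ≡ 496 (mod 601).

496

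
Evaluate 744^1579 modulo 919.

Using repeated squaring:
1579 in binary is 11000101011, i.e. 1579 = 1024 + 512 + 32 + 8 + 2 + 1.
744^1 ≡ 744 (mod 919)
744^2 ≡ 744^2 = 553536 ≡ 298 (mod 919)
744^4 ≡ 298^2 = 88804 ≡ 580 (mod 919)
744^8 ≡ 580^2 = 336400 ≡ 46 (mod 919)
744^16 ≡ 46^2 = 2116 ≡ 278 (mod 919)
744^32 ≡ 278^2 = 77284 ≡ 88 (mod 919)
744^64 ≡ 88^2 = 7744 ≡ 392 (mod 919)
744^128 ≡ 392^2 = 153664 ≡ 191 (mod 919)
744^256 ≡ 191^2 = 36481 ≡ 640 (mod 919)
744^512 ≡ 640^2 = 409600 ≡ 645 (mod 919)
744^1024 ≡ 645^2 = 416025 ≡ 637 (mod 919)
744^1579 = 744^1024 * 744^512 * 744^32 * 744^8 * 744^2 * 744^1 ≡ 637 * 645 * 88 * 46 * 298 * 744 (mod 919).
Accumulate the product:
637 * 645 = 410865 ≡ 72
72 * 88 = 6336 ≡ 822
822 * 46 = 37812 ≡ 133
133 * 298 = 39634 ≡ 117
117 * 744 = 87048 ≡ 662

662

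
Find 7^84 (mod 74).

47

By square-and-multiply:
84 in binary is 1010100, i.e. 84 = 64 + 16 + 4.
7^1 ≡ 7 (mod 74)
7^2 ≡ 7^2 = 49 (mod 74)
7^4 ≡ 49^2 = 2401 ≡ 33 (mod 74)
7^8 ≡ 33^2 = 1089 ≡ 53 (mod 74)
7^16 ≡ 53^2 = 2809 ≡ 71 (mod 74)
7^32 ≡ 71^2 = 5041 ≡ 9 (mod 74)
7^64 ≡ 9^2 = 81 ≡ 7 (mod 74)
7^84 = 7^64 × 7^16 × 7^4 ≡ 7 × 71 × 33 (mod 74).
Accumulate the product:
7 × 71 = 497 ≡ 53
53 × 33 = 1749 ≡ 47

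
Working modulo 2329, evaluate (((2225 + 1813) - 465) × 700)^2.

2225 + 1813 = 4038 ≡ 1709 (mod 2329)
1709 - 465 = 1244
1244 × 700 = 870800 ≡ 2083 (mod 2329)
(2083)^2 ≡ 2291 (mod 2329)

2291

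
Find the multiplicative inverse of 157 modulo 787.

391

Apply the Euclidean algorithm and back-substitute:
787 = 5×157 + 2
157 = 78×2 + 1
2 = 2×1 + 0
gcd(157, 787) = 1, so the inverse exists.
Bézout: 1 = −78×787 + 391×157.
So 157⁻¹ ≡ 391 (mod 787).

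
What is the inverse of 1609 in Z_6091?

2048

Apply the Euclidean algorithm and back-substitute:
6091 = 3*1609 + 1264
1609 = 1*1264 + 345
1264 = 3*345 + 229
345 = 1*229 + 116
229 = 1*116 + 113
116 = 1*113 + 3
113 = 37*3 + 2
3 = 1*2 + 1
2 = 2*1 + 0
gcd(1609, 6091) = 1, so the inverse exists.
Bézout: 1 = −541*6091 + 2048*1609.
So 1609⁻¹ ≡ 2048 (mod 6091).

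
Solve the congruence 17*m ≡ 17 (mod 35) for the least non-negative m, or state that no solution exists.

1

gcd(17, 35) = 1, so a unique solution mod 35 exists.
17⁻¹ ≡ 33 (mod 35).
m ≡ 33*17 ≡ 1 (mod 35).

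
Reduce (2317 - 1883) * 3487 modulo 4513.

1503

2317 - 1883 = 434
434 * 3487 = 1513358 ≡ 1503 (mod 4513)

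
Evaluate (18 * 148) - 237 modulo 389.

18 * 148 = 2664 ≡ 330 (mod 389)
330 - 237 = 93

93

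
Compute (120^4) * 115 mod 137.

(120)^4 ≡ 88 (mod 137)
88 * 115 = 10120 ≡ 119 (mod 137)

119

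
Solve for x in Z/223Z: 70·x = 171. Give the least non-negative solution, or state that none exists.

gcd(70, 223) = 1, so a unique solution mod 223 exists.
70⁻¹ ≡ 137 (mod 223).
x ≡ 137·171 ≡ 12 (mod 223).

12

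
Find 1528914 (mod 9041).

985

1528914 = 169×9041 + 985, so 1528914 ≡ 985 (mod 9041).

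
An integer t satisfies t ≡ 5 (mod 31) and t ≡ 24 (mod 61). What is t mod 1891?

31⁻¹ mod 61: 31·2 ≡ 1 (mod 61), so 31⁻¹ ≡ 2.
t = 5 + 31·((24 − 5)·2 mod 61) = 5 + 31·38 = 1183.

1183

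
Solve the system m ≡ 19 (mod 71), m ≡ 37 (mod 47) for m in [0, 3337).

71⁻¹ mod 47: 71·2 ≡ 1 (mod 47), so 71⁻¹ ≡ 2.
m = 19 + 71·((37 − 19)·2 mod 47) = 19 + 71·36 = 2575.
Check: 2575 mod 71 = 19, 2575 mod 47 = 37. ✓

2575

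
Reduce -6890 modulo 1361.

1276

-6890 = -6*1361 + 1276, so -6890 ≡ 1276 (mod 1361).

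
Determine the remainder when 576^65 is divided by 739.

705

65 in binary is 1000001, i.e. 65 = 64 + 1.
576^1 ≡ 576 (mod 739)
576^2 ≡ 576^2 = 331776 ≡ 704 (mod 739)
576^4 ≡ 704^2 = 495616 ≡ 486 (mod 739)
576^8 ≡ 486^2 = 236196 ≡ 455 (mod 739)
576^16 ≡ 455^2 = 207025 ≡ 105 (mod 739)
576^32 ≡ 105^2 = 11025 ≡ 679 (mod 739)
576^64 ≡ 679^2 = 461041 ≡ 644 (mod 739)
576^65 = 576^64 * 576^1 ≡ 644 * 576 (mod 739).
644 * 576 = 370944 ≡ 705 (mod 739).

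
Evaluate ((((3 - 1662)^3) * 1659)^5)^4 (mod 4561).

3875

3 - 1662 = -1659 ≡ 2902 (mod 4561)
(2902)^3 ≡ 1165 (mod 4561)
1165 * 1659 = 1932735 ≡ 3432 (mod 4561)
(3432)^5 ≡ 2979 (mod 4561)
(2979)^4 ≡ 3875 (mod 4561)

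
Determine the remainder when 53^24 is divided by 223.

Using repeated squaring:
24 in binary is 11000, i.e. 24 = 16 + 8.
53^1 ≡ 53 (mod 223)
53^2 ≡ 53^2 = 2809 ≡ 133 (mod 223)
53^4 ≡ 133^2 = 17689 ≡ 72 (mod 223)
53^8 ≡ 72^2 = 5184 ≡ 55 (mod 223)
53^16 ≡ 55^2 = 3025 ≡ 126 (mod 223)
53^24 = 53^16 * 53^8 ≡ 126 * 55 (mod 223).
126 * 55 = 6930 ≡ 17 (mod 223).

17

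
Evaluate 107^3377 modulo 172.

Using repeated squaring:
3377 in binary is 110100110001, i.e. 3377 = 2048 + 1024 + 256 + 32 + 16 + 1.
107^1 ≡ 107 (mod 172)
107^2 ≡ 107^2 = 11449 ≡ 97 (mod 172)
107^4 ≡ 97^2 = 9409 ≡ 121 (mod 172)
107^8 ≡ 121^2 = 14641 ≡ 21 (mod 172)
107^16 ≡ 21^2 = 441 ≡ 97 (mod 172)
107^32 ≡ 97^2 = 9409 ≡ 121 (mod 172)
107^64 ≡ 121^2 = 14641 ≡ 21 (mod 172)
107^128 ≡ 21^2 = 441 ≡ 97 (mod 172)
107^256 ≡ 97^2 = 9409 ≡ 121 (mod 172)
107^512 ≡ 121^2 = 14641 ≡ 21 (mod 172)
107^1024 ≡ 21^2 = 441 ≡ 97 (mod 172)
107^2048 ≡ 97^2 = 9409 ≡ 121 (mod 172)
107^3377 = 107^2048 * 107^1024 * 107^256 * 107^32 * 107^16 * 107^1 ≡ 121 * 97 * 121 * 121 * 97 * 107 (mod 172).
Accumulate the product:
121 * 97 = 11737 ≡ 41
41 * 121 = 4961 ≡ 145
145 * 121 = 17545 ≡ 1
1 * 97 = 97
97 * 107 = 10379 ≡ 59

59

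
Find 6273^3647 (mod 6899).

1578

Compute successive squares:
3647 in binary is 111000111111, i.e. 3647 = 2048 + 1024 + 512 + 32 + 16 + 8 + 4 + 2 + 1.
6273^1 ≡ 6273 (mod 6899)
6273^2 ≡ 6273^2 = 39350529 ≡ 5532 (mod 6899)
6273^4 ≡ 5532^2 = 30603024 ≡ 5959 (mod 6899)
6273^8 ≡ 5959^2 = 35509681 ≡ 528 (mod 6899)
6273^16 ≡ 528^2 = 278784 ≡ 2824 (mod 6899)
6273^32 ≡ 2824^2 = 7974976 ≡ 6631 (mod 6899)
6273^64 ≡ 6631^2 = 43970161 ≡ 2834 (mod 6899)
6273^128 ≡ 2834^2 = 8031556 ≡ 1120 (mod 6899)
6273^256 ≡ 1120^2 = 1254400 ≡ 5681 (mod 6899)
6273^512 ≡ 5681^2 = 32273761 ≡ 239 (mod 6899)
6273^1024 ≡ 239^2 = 57121 ≡ 1929 (mod 6899)
6273^2048 ≡ 1929^2 = 3721041 ≡ 2480 (mod 6899)
6273^3647 = 6273^2048 · 6273^1024 · 6273^512 · 6273^32 · 6273^16 · 6273^8 · 6273^4 · 6273^2 · 6273^1 ≡ 2480 · 1929 · 239 · 6631 · 2824 · 528 · 5959 · 5532 · 6273 (mod 6899).
Accumulate the product:
2480 · 1929 = 4783920 ≡ 2913
2913 · 239 = 696207 ≡ 6307
6307 · 6631 = 41821717 ≡ 6878
6878 · 2824 = 19423472 ≡ 2787
2787 · 528 = 1471536 ≡ 2049
2049 · 5959 = 12209991 ≡ 5660
5660 · 5532 = 31311120 ≡ 3458
3458 · 6273 = 21692034 ≡ 1578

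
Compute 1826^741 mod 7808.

4096

By square-and-multiply:
741 in binary is 1011100101, i.e. 741 = 512 + 128 + 64 + 32 + 4 + 1.
1826^1 ≡ 1826 (mod 7808)
1826^2 ≡ 1826^2 = 3334276 ≡ 260 (mod 7808)
1826^4 ≡ 260^2 = 67600 ≡ 5136 (mod 7808)
1826^8 ≡ 5136^2 = 26378496 ≡ 3072 (mod 7808)
1826^16 ≡ 3072^2 = 9437184 ≡ 5120 (mod 7808)
1826^32 ≡ 5120^2 = 26214400 ≡ 2944 (mod 7808)
1826^64 ≡ 2944^2 = 8667136 ≡ 256 (mod 7808)
1826^128 ≡ 256^2 = 65536 ≡ 3072 (mod 7808)
1826^256 ≡ 3072^2 = 9437184 ≡ 5120 (mod 7808)
1826^512 ≡ 5120^2 = 26214400 ≡ 2944 (mod 7808)
1826^741 = 1826^512 × 1826^128 × 1826^64 × 1826^32 × 1826^4 × 1826^1 ≡ 2944 × 3072 × 256 × 2944 × 5136 × 1826 (mod 7808).
Accumulate the product:
2944 × 3072 = 9043968 ≡ 2304
2304 × 256 = 589824 ≡ 4224
4224 × 2944 = 12435456 ≡ 5120
5120 × 5136 = 26296320 ≡ 6784
6784 × 1826 = 12387584 ≡ 4096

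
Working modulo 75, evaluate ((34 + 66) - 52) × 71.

33

34 + 66 = 100 ≡ 25 (mod 75)
25 - 52 = -27 ≡ 48 (mod 75)
48 × 71 = 3408 ≡ 33 (mod 75)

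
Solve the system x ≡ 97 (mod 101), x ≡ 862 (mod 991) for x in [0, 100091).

19691

101⁻¹ mod 991: 101*157 ≡ 1 (mod 991), so 101⁻¹ ≡ 157.
x = 97 + 101*((862 − 97)*157 mod 991) = 97 + 101*194 = 19691.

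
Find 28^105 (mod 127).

20

By square-and-multiply:
105 in binary is 1101001, i.e. 105 = 64 + 32 + 8 + 1.
28^1 ≡ 28 (mod 127)
28^2 ≡ 28^2 = 784 ≡ 22 (mod 127)
28^4 ≡ 22^2 = 484 ≡ 103 (mod 127)
28^8 ≡ 103^2 = 10609 ≡ 68 (mod 127)
28^16 ≡ 68^2 = 4624 ≡ 52 (mod 127)
28^32 ≡ 52^2 = 2704 ≡ 37 (mod 127)
28^64 ≡ 37^2 = 1369 ≡ 99 (mod 127)
28^105 = 28^64 · 28^32 · 28^8 · 28^1 ≡ 99 · 37 · 68 · 28 (mod 127).
Accumulate the product:
99 · 37 = 3663 ≡ 107
107 · 68 = 7276 ≡ 37
37 · 28 = 1036 ≡ 20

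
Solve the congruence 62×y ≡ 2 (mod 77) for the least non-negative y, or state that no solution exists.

gcd(62, 77) = 1, so a unique solution mod 77 exists.
62⁻¹ ≡ 41 (mod 77).
y ≡ 41×2 ≡ 5 (mod 77).

5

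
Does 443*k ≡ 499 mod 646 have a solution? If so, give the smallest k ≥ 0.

23

gcd(443, 646) = 1, so a unique solution mod 646 exists.
443⁻¹ ≡ 35 (mod 646).
k ≡ 35*499 ≡ 23 (mod 646).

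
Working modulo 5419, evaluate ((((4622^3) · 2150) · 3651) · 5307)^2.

(4622)^3 ≡ 3083 (mod 5419)
3083 · 2150 = 6628450 ≡ 1013 (mod 5419)
1013 · 3651 = 3698463 ≡ 2705 (mod 5419)
2705 · 5307 = 14355435 ≡ 504 (mod 5419)
(504)^2 ≡ 4742 (mod 5419)

4742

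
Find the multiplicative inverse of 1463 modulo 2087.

2087 = 1*1463 + 624
1463 = 2*624 + 215
624 = 2*215 + 194
215 = 1*194 + 21
194 = 9*21 + 5
21 = 4*5 + 1
5 = 5*1 + 0
gcd(1463, 2087) = 1, so the inverse exists.
Bézout: 1 = −279*2087 + 398*1463.
So 1463⁻¹ ≡ 398 (mod 2087).

398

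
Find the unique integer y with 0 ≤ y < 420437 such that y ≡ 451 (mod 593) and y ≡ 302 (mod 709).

186060

593⁻¹ mod 709: 593*55 ≡ 1 (mod 709), so 593⁻¹ ≡ 55.
y = 451 + 593*((302 − 451)*55 mod 709) = 451 + 593*313 = 186060.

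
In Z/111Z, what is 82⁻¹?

88

By the extended Euclidean algorithm:
111 = 1*82 + 29
82 = 2*29 + 24
29 = 1*24 + 5
24 = 4*5 + 4
5 = 1*4 + 1
4 = 4*1 + 0
gcd(82, 111) = 1, so the inverse exists.
Back-substitute for 1:
1 = 1*5 − 1*4
  = −1*24 + 5*5
  = 5*29 − 6*24
  = −6*82 + 17*29
  = 17*111 − 23*82
So 82⁻¹ ≡ −23 ≡ 88 (mod 111).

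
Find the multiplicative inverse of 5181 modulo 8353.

4216

By the extended Euclidean algorithm:
8353 = 1·5181 + 3172
5181 = 1·3172 + 2009
3172 = 1·2009 + 1163
2009 = 1·1163 + 846
1163 = 1·846 + 317
846 = 2·317 + 212
317 = 1·212 + 105
212 = 2·105 + 2
105 = 52·2 + 1
2 = 2·1 + 0
gcd(5181, 8353) = 1, so the inverse exists.
Back-substitute for 1:
1 = 1·105 − 52·2
  = −52·212 + 105·105
  = 105·317 − 157·212
  = −157·846 + 419·317
  = 419·1163 − 576·846
  = −576·2009 + 995·1163
  = 995·3172 − 1571·2009
  = −1571·5181 + 2566·3172
  = 2566·8353 − 4137·5181
So 5181⁻¹ ≡ −4137 ≡ 4216 (mod 8353).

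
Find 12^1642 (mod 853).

219

Using repeated squaring:
1642 in binary is 11001101010, i.e. 1642 = 1024 + 512 + 64 + 32 + 8 + 2.
12^1 ≡ 12 (mod 853)
12^2 ≡ 12^2 = 144 (mod 853)
12^4 ≡ 144^2 = 20736 ≡ 264 (mod 853)
12^8 ≡ 264^2 = 69696 ≡ 603 (mod 853)
12^16 ≡ 603^2 = 363609 ≡ 231 (mod 853)
12^32 ≡ 231^2 = 53361 ≡ 475 (mod 853)
12^64 ≡ 475^2 = 225625 ≡ 433 (mod 853)
12^128 ≡ 433^2 = 187489 ≡ 682 (mod 853)
12^256 ≡ 682^2 = 465124 ≡ 239 (mod 853)
12^512 ≡ 239^2 = 57121 ≡ 823 (mod 853)
12^1024 ≡ 823^2 = 677329 ≡ 47 (mod 853)
12^1642 = 12^1024 · 12^512 · 12^64 · 12^32 · 12^8 · 12^2 ≡ 47 · 823 · 433 · 475 · 603 · 144 (mod 853).
Accumulate the product:
47 · 823 = 38681 ≡ 296
296 · 433 = 128168 ≡ 218
218 · 475 = 103550 ≡ 337
337 · 603 = 203211 ≡ 197
197 · 144 = 28368 ≡ 219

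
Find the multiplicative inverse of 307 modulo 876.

Apply the Euclidean algorithm and back-substitute:
876 = 2*307 + 262
307 = 1*262 + 45
262 = 5*45 + 37
45 = 1*37 + 8
37 = 4*8 + 5
8 = 1*5 + 3
5 = 1*3 + 2
3 = 1*2 + 1
2 = 2*1 + 0
gcd(307, 876) = 1, so the inverse exists.
Back-substitute for 1:
1 = 1*3 − 1*2
  = −1*5 + 2*3
  = 2*8 − 3*5
  = −3*37 + 14*8
  = 14*45 − 17*37
  = −17*262 + 99*45
  = 99*307 − 116*262
  = −116*876 + 331*307
So 307⁻¹ ≡ 331 (mod 876).

331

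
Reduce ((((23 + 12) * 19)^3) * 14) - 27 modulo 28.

23 + 12 = 35 ≡ 7 (mod 28)
7 * 19 = 133 ≡ 21 (mod 28)
(21)^3 ≡ 21 (mod 28)
21 * 14 = 294 ≡ 14 (mod 28)
14 - 27 = -13 ≡ 15 (mod 28)

15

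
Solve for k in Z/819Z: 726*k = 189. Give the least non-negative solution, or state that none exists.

gcd(726, 819) = 3, and 3 | 189, so solutions exist.
Divide through by 3: 242*k ≡ 63 mod 273.
242⁻¹ ≡ 44 (mod 273).
k ≡ 44*63 ≡ 42 (mod 273).
The smallest non-negative solution is k = 42.

42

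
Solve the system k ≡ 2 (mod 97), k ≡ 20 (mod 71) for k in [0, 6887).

97⁻¹ mod 71: 97×41 ≡ 1 (mod 71), so 97⁻¹ ≡ 41.
k = 2 + 97×((20 − 2)×41 mod 71) = 2 + 97×28 = 2718.
Check: 2718 mod 97 = 2, 2718 mod 71 = 20. ✓

2718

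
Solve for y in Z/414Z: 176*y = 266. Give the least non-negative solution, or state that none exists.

gcd(176, 414) = 2, and 2 | 266, so solutions exist.
Divide through by 2: 88*y mod 207 = 133.
88⁻¹ ≡ 40 (mod 207).
y ≡ 40*133 ≡ 145 (mod 207).
The smallest non-negative solution is y = 145.

145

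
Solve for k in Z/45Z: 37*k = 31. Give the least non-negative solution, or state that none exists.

gcd(37, 45) = 1, so a unique solution mod 45 exists.
37⁻¹ ≡ 28 (mod 45).
k ≡ 28*31 ≡ 13 (mod 45).

13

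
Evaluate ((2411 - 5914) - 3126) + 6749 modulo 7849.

2411 - 5914 = -3503 ≡ 4346 (mod 7849)
4346 - 3126 = 1220
1220 + 6749 = 7969 ≡ 120 (mod 7849)

120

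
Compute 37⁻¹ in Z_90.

73

90 = 2*37 + 16
37 = 2*16 + 5
16 = 3*5 + 1
5 = 5*1 + 0
gcd(37, 90) = 1, so the inverse exists.
Back-substitute for 1:
1 = 1*16 − 3*5
  = −3*37 + 7*16
  = 7*90 − 17*37
So 37⁻¹ ≡ −17 ≡ 73 (mod 90).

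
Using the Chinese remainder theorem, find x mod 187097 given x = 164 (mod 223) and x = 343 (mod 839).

223⁻¹ mod 839: 223×380 ≡ 1 (mod 839), so 223⁻¹ ≡ 380.
x = 164 + 223×((343 − 164)×380 mod 839) = 164 + 223×61 = 13767.

13767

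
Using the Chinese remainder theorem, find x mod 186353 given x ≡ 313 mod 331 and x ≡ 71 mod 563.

143636

331⁻¹ mod 563: 331·182 ≡ 1 (mod 563), so 331⁻¹ ≡ 182.
x = 313 + 331·((71 − 313)·182 mod 563) = 313 + 331·433 = 143636.
Check: 143636 mod 331 = 313, 143636 mod 563 = 71. ✓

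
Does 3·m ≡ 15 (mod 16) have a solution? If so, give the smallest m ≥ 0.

5

gcd(3, 16) = 1, so a unique solution mod 16 exists.
3⁻¹ ≡ 11 (mod 16).
m ≡ 11·15 ≡ 5 (mod 16).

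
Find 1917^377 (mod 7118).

3919

By square-and-multiply:
377 in binary is 101111001, i.e. 377 = 256 + 64 + 32 + 16 + 8 + 1.
1917^1 ≡ 1917 (mod 7118)
1917^2 ≡ 1917^2 = 3674889 ≡ 2001 (mod 7118)
1917^4 ≡ 2001^2 = 4004001 ≡ 3685 (mod 7118)
1917^8 ≡ 3685^2 = 13579225 ≡ 5199 (mod 7118)
1917^16 ≡ 5199^2 = 27029601 ≡ 2555 (mod 7118)
1917^32 ≡ 2555^2 = 6528025 ≡ 819 (mod 7118)
1917^64 ≡ 819^2 = 670761 ≡ 1669 (mod 7118)
1917^128 ≡ 1669^2 = 2785561 ≡ 2423 (mod 7118)
1917^256 ≡ 2423^2 = 5870929 ≡ 5697 (mod 7118)
1917^377 = 1917^256 × 1917^64 × 1917^32 × 1917^16 × 1917^8 × 1917^1 ≡ 5697 × 1669 × 819 × 2555 × 5199 × 1917 (mod 7118).
Accumulate the product:
5697 × 1669 = 9508293 ≡ 5763
5763 × 819 = 4719897 ≡ 663
663 × 2555 = 1693965 ≡ 6999
6999 × 5199 = 36387801 ≡ 585
585 × 1917 = 1121445 ≡ 3919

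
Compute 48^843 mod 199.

48^1 ≡ 48 (mod 199)
48^2 ≡ 48^2 = 2304 ≡ 115 (mod 199)
48^4 ≡ 115^2 = 13225 ≡ 91 (mod 199)
48^8 ≡ 91^2 = 8281 ≡ 122 (mod 199)
48^16 ≡ 122^2 = 14884 ≡ 158 (mod 199)
48^32 ≡ 158^2 = 24964 ≡ 89 (mod 199)
48^64 ≡ 89^2 = 7921 ≡ 160 (mod 199)
48^128 ≡ 160^2 = 25600 ≡ 128 (mod 199)
48^256 ≡ 128^2 = 16384 ≡ 66 (mod 199)
48^512 ≡ 66^2 = 4356 ≡ 177 (mod 199)
48^843 = 48^512 × 48^256 × 48^64 × 48^8 × 48^2 × 48^1 ≡ 177 × 66 × 160 × 122 × 115 × 48 (mod 199).
Accumulate the product:
177 × 66 = 11682 ≡ 140
140 × 160 = 22400 ≡ 112
112 × 122 = 13664 ≡ 132
132 × 115 = 15180 ≡ 56
56 × 48 = 2688 ≡ 101

101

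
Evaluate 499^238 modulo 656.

Using repeated squaring:
238 in binary is 11101110, i.e. 238 = 128 + 64 + 32 + 8 + 4 + 2.
499^1 ≡ 499 (mod 656)
499^2 ≡ 499^2 = 249001 ≡ 377 (mod 656)
499^4 ≡ 377^2 = 142129 ≡ 433 (mod 656)
499^8 ≡ 433^2 = 187489 ≡ 529 (mod 656)
499^16 ≡ 529^2 = 279841 ≡ 385 (mod 656)
499^32 ≡ 385^2 = 148225 ≡ 625 (mod 656)
499^64 ≡ 625^2 = 390625 ≡ 305 (mod 656)
499^128 ≡ 305^2 = 93025 ≡ 529 (mod 656)
499^238 = 499^128 × 499^64 × 499^32 × 499^8 × 499^4 × 499^2 ≡ 529 × 305 × 625 × 529 × 433 × 377 (mod 656).
Accumulate the product:
529 × 305 = 161345 ≡ 625
625 × 625 = 390625 ≡ 305
305 × 529 = 161345 ≡ 625
625 × 433 = 270625 ≡ 353
353 × 377 = 133081 ≡ 569

569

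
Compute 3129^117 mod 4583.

213

3129^1 ≡ 3129 (mod 4583)
3129^2 ≡ 3129^2 = 9790641 ≡ 1353 (mod 4583)
3129^4 ≡ 1353^2 = 1830609 ≡ 1992 (mod 4583)
3129^8 ≡ 1992^2 = 3968064 ≡ 3769 (mod 4583)
3129^16 ≡ 3769^2 = 14205361 ≡ 2644 (mod 4583)
3129^32 ≡ 2644^2 = 6990736 ≡ 1661 (mod 4583)
3129^64 ≡ 1661^2 = 2758921 ≡ 4538 (mod 4583)
3129^117 = 3129^64 · 3129^32 · 3129^16 · 3129^4 · 3129^1 ≡ 4538 · 1661 · 2644 · 1992 · 3129 (mod 4583).
Accumulate the product:
4538 · 1661 = 7537618 ≡ 3166
3166 · 2644 = 8370904 ≡ 2346
2346 · 1992 = 4673232 ≡ 3155
3155 · 3129 = 9871995 ≡ 213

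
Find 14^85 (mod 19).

2

85 in binary is 1010101, i.e. 85 = 64 + 16 + 4 + 1.
14^1 ≡ 14 (mod 19)
14^2 ≡ 14^2 = 196 ≡ 6 (mod 19)
14^4 ≡ 6^2 = 36 ≡ 17 (mod 19)
14^8 ≡ 17^2 = 289 ≡ 4 (mod 19)
14^16 ≡ 4^2 = 16 (mod 19)
14^32 ≡ 16^2 = 256 ≡ 9 (mod 19)
14^64 ≡ 9^2 = 81 ≡ 5 (mod 19)
14^85 = 14^64 × 14^16 × 14^4 × 14^1 ≡ 5 × 16 × 17 × 14 (mod 19).
Accumulate the product:
5 × 16 = 80 ≡ 4
4 × 17 = 68 ≡ 11
11 × 14 = 154 ≡ 2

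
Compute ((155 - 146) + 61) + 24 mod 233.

155 - 146 = 9
9 + 61 = 70
70 + 24 = 94

94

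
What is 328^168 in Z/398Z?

168 in binary is 10101000, i.e. 168 = 128 + 32 + 8.
328^1 ≡ 328 (mod 398)
328^2 ≡ 328^2 = 107584 ≡ 124 (mod 398)
328^4 ≡ 124^2 = 15376 ≡ 252 (mod 398)
328^8 ≡ 252^2 = 63504 ≡ 222 (mod 398)
328^16 ≡ 222^2 = 49284 ≡ 330 (mod 398)
328^32 ≡ 330^2 = 108900 ≡ 246 (mod 398)
328^64 ≡ 246^2 = 60516 ≡ 20 (mod 398)
328^128 ≡ 20^2 = 400 ≡ 2 (mod 398)
328^168 = 328^128 · 328^32 · 328^8 ≡ 2 · 246 · 222 (mod 398).
Accumulate the product:
2 · 246 = 492 ≡ 94
94 · 222 = 20868 ≡ 172

172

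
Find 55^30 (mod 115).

Using repeated squaring:
55^1 ≡ 55 (mod 115)
55^2 ≡ 55^2 = 3025 ≡ 35 (mod 115)
55^4 ≡ 35^2 = 1225 ≡ 75 (mod 115)
55^8 ≡ 75^2 = 5625 ≡ 105 (mod 115)
55^16 ≡ 105^2 = 11025 ≡ 100 (mod 115)
55^30 = 55^16 · 55^8 · 55^4 · 55^2 ≡ 100 · 105 · 75 · 35 (mod 115).
Accumulate the product:
100 · 105 = 10500 ≡ 35
35 · 75 = 2625 ≡ 95
95 · 35 = 3325 ≡ 105

105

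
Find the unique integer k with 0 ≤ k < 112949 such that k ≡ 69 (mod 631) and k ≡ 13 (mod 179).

631⁻¹ mod 179: 631×40 ≡ 1 (mod 179), so 631⁻¹ ≡ 40.
k = 69 + 631×((13 − 69)×40 mod 179) = 69 + 631×87 = 54966.
Check: 54966 mod 631 = 69, 54966 mod 179 = 13. ✓

54966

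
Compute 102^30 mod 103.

1

30 in binary is 11110, i.e. 30 = 16 + 8 + 4 + 2.
102^1 ≡ 102 (mod 103)
102^2 ≡ 102^2 = 10404 ≡ 1 (mod 103)
102^4 ≡ 1^2 = 1 (mod 103)
102^8 ≡ 1^2 = 1 (mod 103)
102^16 ≡ 1^2 = 1 (mod 103)
102^30 = 102^16 × 102^8 × 102^4 × 102^2 ≡ 1 × 1 × 1 × 1 (mod 103).
Accumulate the product:
1 × 1 = 1
1 × 1 = 1
1 × 1 = 1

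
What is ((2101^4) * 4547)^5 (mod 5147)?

1373

(2101)^4 ≡ 4932 (mod 5147)
4932 * 4547 = 22425804 ≡ 325 (mod 5147)
(325)^5 ≡ 1373 (mod 5147)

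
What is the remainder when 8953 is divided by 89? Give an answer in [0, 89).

53

8953 = 100×89 + 53, so 8953 ≡ 53 (mod 89).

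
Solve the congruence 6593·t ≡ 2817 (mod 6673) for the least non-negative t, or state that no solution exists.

4052

gcd(6593, 6673) = 1, so a unique solution mod 6673 exists.
6593⁻¹ ≡ 1418 (mod 6673).
t ≡ 1418·2817 ≡ 4052 (mod 6673).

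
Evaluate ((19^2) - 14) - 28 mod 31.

9

(19)^2 ≡ 20 (mod 31)
20 - 14 = 6
6 - 28 = -22 ≡ 9 (mod 31)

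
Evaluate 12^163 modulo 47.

12^1 ≡ 12 (mod 47)
12^2 ≡ 12^2 = 144 ≡ 3 (mod 47)
12^4 ≡ 3^2 = 9 (mod 47)
12^8 ≡ 9^2 = 81 ≡ 34 (mod 47)
12^16 ≡ 34^2 = 1156 ≡ 28 (mod 47)
12^32 ≡ 28^2 = 784 ≡ 32 (mod 47)
12^64 ≡ 32^2 = 1024 ≡ 37 (mod 47)
12^128 ≡ 37^2 = 1369 ≡ 6 (mod 47)
12^163 = 12^128 × 12^32 × 12^2 × 12^1 ≡ 6 × 32 × 3 × 12 (mod 47).
Accumulate the product:
6 × 32 = 192 ≡ 4
4 × 3 = 12
12 × 12 = 144 ≡ 3

3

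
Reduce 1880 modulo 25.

5

1880 = 75×25 + 5, so 1880 ≡ 5 (mod 25).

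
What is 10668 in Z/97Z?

10668 = 109×97 + 95, so 10668 ≡ 95 (mod 97).

95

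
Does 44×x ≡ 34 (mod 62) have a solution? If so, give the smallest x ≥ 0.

gcd(44, 62) = 2, and 2 | 34, so solutions exist.
Divide through by 2: 22×x = 17 (mod 31).
22⁻¹ ≡ 24 (mod 31).
x ≡ 24×17 ≡ 5 (mod 31).
The smallest non-negative solution is x = 5.

5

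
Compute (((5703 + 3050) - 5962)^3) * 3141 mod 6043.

4449

5703 + 3050 = 8753 ≡ 2710 (mod 6043)
2710 - 5962 = -3252 ≡ 2791 (mod 6043)
(2791)^3 ≡ 1883 (mod 6043)
1883 * 3141 = 5914503 ≡ 4449 (mod 6043)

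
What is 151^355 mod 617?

583

355 in binary is 101100011, i.e. 355 = 256 + 64 + 32 + 2 + 1.
151^1 ≡ 151 (mod 617)
151^2 ≡ 151^2 = 22801 ≡ 589 (mod 617)
151^4 ≡ 589^2 = 346921 ≡ 167 (mod 617)
151^8 ≡ 167^2 = 27889 ≡ 124 (mod 617)
151^16 ≡ 124^2 = 15376 ≡ 568 (mod 617)
151^32 ≡ 568^2 = 322624 ≡ 550 (mod 617)
151^64 ≡ 550^2 = 302500 ≡ 170 (mod 617)
151^128 ≡ 170^2 = 28900 ≡ 518 (mod 617)
151^256 ≡ 518^2 = 268324 ≡ 546 (mod 617)
151^355 = 151^256 · 151^64 · 151^32 · 151^2 · 151^1 ≡ 546 · 170 · 550 · 589 · 151 (mod 617).
Accumulate the product:
546 · 170 = 92820 ≡ 270
270 · 550 = 148500 ≡ 420
420 · 589 = 247380 ≡ 580
580 · 151 = 87580 ≡ 583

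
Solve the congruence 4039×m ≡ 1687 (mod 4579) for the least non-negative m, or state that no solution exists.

gcd(4039, 4579) = 1, so a unique solution mod 4579 exists.
4039⁻¹ ≡ 2705 (mod 4579).
m ≡ 2705×1687 ≡ 2651 (mod 4579).

2651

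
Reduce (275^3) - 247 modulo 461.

(275)^3 ≡ 243 (mod 461)
243 - 247 = -4 ≡ 457 (mod 461)

457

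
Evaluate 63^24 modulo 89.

67

24 in binary is 11000, i.e. 24 = 16 + 8.
63^1 ≡ 63 (mod 89)
63^2 ≡ 63^2 = 3969 ≡ 53 (mod 89)
63^4 ≡ 53^2 = 2809 ≡ 50 (mod 89)
63^8 ≡ 50^2 = 2500 ≡ 8 (mod 89)
63^16 ≡ 8^2 = 64 (mod 89)
63^24 = 63^16 × 63^8 ≡ 64 × 8 (mod 89).
64 × 8 = 512 ≡ 67 (mod 89).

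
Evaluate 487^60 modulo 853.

804

Compute successive squares:
60 in binary is 111100, i.e. 60 = 32 + 16 + 8 + 4.
487^1 ≡ 487 (mod 853)
487^2 ≡ 487^2 = 237169 ≡ 35 (mod 853)
487^4 ≡ 35^2 = 1225 ≡ 372 (mod 853)
487^8 ≡ 372^2 = 138384 ≡ 198 (mod 853)
487^16 ≡ 198^2 = 39204 ≡ 819 (mod 853)
487^32 ≡ 819^2 = 670761 ≡ 303 (mod 853)
487^60 = 487^32 · 487^16 · 487^8 · 487^4 ≡ 303 · 819 · 198 · 372 (mod 853).
Accumulate the product:
303 · 819 = 248157 ≡ 787
787 · 198 = 155826 ≡ 580
580 · 372 = 215760 ≡ 804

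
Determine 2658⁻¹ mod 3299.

2913

Apply the Euclidean algorithm and back-substitute:
3299 = 1·2658 + 641
2658 = 4·641 + 94
641 = 6·94 + 77
94 = 1·77 + 17
77 = 4·17 + 9
17 = 1·9 + 8
9 = 1·8 + 1
8 = 8·1 + 0
gcd(2658, 3299) = 1, so the inverse exists.
Bézout: 1 = 311·3299 − 386·2658.
So 2658⁻¹ ≡ −386 ≡ 2913 (mod 3299).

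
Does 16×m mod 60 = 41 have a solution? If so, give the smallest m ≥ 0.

gcd(16, 60) = 4, and 4 does not divide 41.
So the congruence has no solution.

no solution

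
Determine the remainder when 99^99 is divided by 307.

216

Using repeated squaring:
99 in binary is 1100011, i.e. 99 = 64 + 32 + 2 + 1.
99^1 ≡ 99 (mod 307)
99^2 ≡ 99^2 = 9801 ≡ 284 (mod 307)
99^4 ≡ 284^2 = 80656 ≡ 222 (mod 307)
99^8 ≡ 222^2 = 49284 ≡ 164 (mod 307)
99^16 ≡ 164^2 = 26896 ≡ 187 (mod 307)
99^32 ≡ 187^2 = 34969 ≡ 278 (mod 307)
99^64 ≡ 278^2 = 77284 ≡ 227 (mod 307)
99^99 = 99^64 × 99^32 × 99^2 × 99^1 ≡ 227 × 278 × 284 × 99 (mod 307).
Accumulate the product:
227 × 278 = 63106 ≡ 171
171 × 284 = 48564 ≡ 58
58 × 99 = 5742 ≡ 216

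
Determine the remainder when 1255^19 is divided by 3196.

Using repeated squaring:
19 in binary is 10011, i.e. 19 = 16 + 2 + 1.
1255^1 ≡ 1255 (mod 3196)
1255^2 ≡ 1255^2 = 1575025 ≡ 2593 (mod 3196)
1255^4 ≡ 2593^2 = 6723649 ≡ 2461 (mod 3196)
1255^8 ≡ 2461^2 = 6056521 ≡ 101 (mod 3196)
1255^16 ≡ 101^2 = 10201 ≡ 613 (mod 3196)
1255^19 = 1255^16 · 1255^2 · 1255^1 ≡ 613 · 2593 · 1255 (mod 3196).
Accumulate the product:
613 · 2593 = 1589509 ≡ 1097
1097 · 1255 = 1376735 ≡ 2455

2455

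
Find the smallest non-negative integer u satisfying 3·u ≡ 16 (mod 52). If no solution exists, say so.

gcd(3, 52) = 1, so a unique solution mod 52 exists.
3⁻¹ ≡ 35 (mod 52).
u ≡ 35·16 ≡ 40 (mod 52).

40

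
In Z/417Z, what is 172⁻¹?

337

417 = 2·172 + 73
172 = 2·73 + 26
73 = 2·26 + 21
26 = 1·21 + 5
21 = 4·5 + 1
5 = 5·1 + 0
gcd(172, 417) = 1, so the inverse exists.
Bézout: 1 = 33·417 − 80·172.
So 172⁻¹ ≡ −80 ≡ 337 (mod 417).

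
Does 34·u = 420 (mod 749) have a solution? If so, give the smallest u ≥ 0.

gcd(34, 749) = 1, so a unique solution mod 749 exists.
34⁻¹ ≡ 727 (mod 749).
u ≡ 727·420 ≡ 497 (mod 749).

497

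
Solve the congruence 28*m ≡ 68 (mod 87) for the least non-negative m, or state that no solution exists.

gcd(28, 87) = 1, so a unique solution mod 87 exists.
28⁻¹ ≡ 28 (mod 87).
m ≡ 28*68 ≡ 77 (mod 87).

77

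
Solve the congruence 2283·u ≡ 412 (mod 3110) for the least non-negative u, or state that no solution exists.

1154

gcd(2283, 3110) = 1, so a unique solution mod 3110 exists.
2283⁻¹ ≡ 267 (mod 3110).
u ≡ 267·412 ≡ 1154 (mod 3110).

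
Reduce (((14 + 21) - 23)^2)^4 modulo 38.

14 + 21 = 35
35 - 23 = 12
(12)^2 ≡ 30 (mod 38)
(30)^4 ≡ 30 (mod 38)

30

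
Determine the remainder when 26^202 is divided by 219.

184

By square-and-multiply:
26^1 ≡ 26 (mod 219)
26^2 ≡ 26^2 = 676 ≡ 19 (mod 219)
26^4 ≡ 19^2 = 361 ≡ 142 (mod 219)
26^8 ≡ 142^2 = 20164 ≡ 16 (mod 219)
26^16 ≡ 16^2 = 256 ≡ 37 (mod 219)
26^32 ≡ 37^2 = 1369 ≡ 55 (mod 219)
26^64 ≡ 55^2 = 3025 ≡ 178 (mod 219)
26^128 ≡ 178^2 = 31684 ≡ 148 (mod 219)
26^202 = 26^128 * 26^64 * 26^8 * 26^2 ≡ 148 * 178 * 16 * 19 (mod 219).
Accumulate the product:
148 * 178 = 26344 ≡ 64
64 * 16 = 1024 ≡ 148
148 * 19 = 2812 ≡ 184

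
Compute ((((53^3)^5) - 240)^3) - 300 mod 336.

(53)^3 ≡ 29 (mod 336)
(29)^5 ≡ 29 (mod 336)
29 - 240 = -211 ≡ 125 (mod 336)
(125)^3 ≡ 293 (mod 336)
293 - 300 = -7 ≡ 329 (mod 336)

329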